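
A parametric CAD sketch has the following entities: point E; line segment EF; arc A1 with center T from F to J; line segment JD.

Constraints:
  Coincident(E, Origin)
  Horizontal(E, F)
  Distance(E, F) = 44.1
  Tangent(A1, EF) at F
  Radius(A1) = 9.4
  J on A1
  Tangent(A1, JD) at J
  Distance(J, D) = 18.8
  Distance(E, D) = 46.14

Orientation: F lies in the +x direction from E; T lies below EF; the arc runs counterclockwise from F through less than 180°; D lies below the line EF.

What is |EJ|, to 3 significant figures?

36.2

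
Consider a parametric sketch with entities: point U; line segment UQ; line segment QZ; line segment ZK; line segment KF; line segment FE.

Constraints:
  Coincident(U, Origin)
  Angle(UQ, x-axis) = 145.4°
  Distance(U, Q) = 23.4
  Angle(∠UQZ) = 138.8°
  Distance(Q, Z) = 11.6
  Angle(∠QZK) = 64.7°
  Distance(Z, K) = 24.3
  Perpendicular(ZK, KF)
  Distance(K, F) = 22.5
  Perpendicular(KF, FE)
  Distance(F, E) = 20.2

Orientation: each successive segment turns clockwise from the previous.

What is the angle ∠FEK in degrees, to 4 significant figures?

48.08°

U is at the origin; UQ runs at 145.4° with length 23.4, so Q = (-19.26, 13.29). ∠UQZ = 138.8° gives QZ at 104.2° from the x-axis; with |QZ| = 11.6, Z = (-22.11, 24.53). ∠QZK = 64.7° gives ZK at -11.10° from the x-axis; with |ZK| = 24.3, K = (1.738, 19.85). ZK ⟂ KF, so KF runs at -101.1°; with |KF| = 22.5, F = (-2.593, -2.224). KF ⟂ FE, so FE runs at 168.9°; with |FE| = 20.2, E = (-22.42, 1.665). Then cos ∠FEK = EF·EK / (|EF||EK|), giving 48.08°.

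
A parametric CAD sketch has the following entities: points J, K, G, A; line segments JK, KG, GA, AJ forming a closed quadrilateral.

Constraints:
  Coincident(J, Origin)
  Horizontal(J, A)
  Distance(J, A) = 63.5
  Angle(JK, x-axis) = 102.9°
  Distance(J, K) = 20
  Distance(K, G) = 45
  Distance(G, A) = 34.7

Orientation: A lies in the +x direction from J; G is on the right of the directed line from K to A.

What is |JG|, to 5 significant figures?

31.498

J is at the origin; JA is horizontal with |JA| = 63.5 and A in +x, so A = (63.5, 0). JK runs at 102.9° with |JK| = 20.0, so K = (-4.4650, 19.495). G is determined by |KG| = 45.0 and |GA| = 34.7 together: it lies at the intersection of circle(K, 45.0) and circle(A, 34.7). With |KA| = 70.706, the foot of the radical line on KA is 41.158 from K and the perpendicular offset is √(45.0² − 41.158²) = 18.194. Taking the right-of-KA solution: G = (30.081, -9.3417).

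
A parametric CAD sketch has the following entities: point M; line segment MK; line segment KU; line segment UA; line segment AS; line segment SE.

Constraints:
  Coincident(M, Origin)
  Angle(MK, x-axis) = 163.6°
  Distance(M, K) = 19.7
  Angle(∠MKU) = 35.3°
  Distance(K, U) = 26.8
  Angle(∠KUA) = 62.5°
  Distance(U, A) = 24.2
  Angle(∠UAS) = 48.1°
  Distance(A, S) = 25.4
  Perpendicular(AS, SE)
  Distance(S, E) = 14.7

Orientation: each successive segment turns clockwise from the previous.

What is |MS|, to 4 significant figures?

16.60

∠KUA = 62.5° gives UA at -98.60° from the x-axis; with |UA| = 24.2, A = (2.838, -9.685). ∠UAS = 48.1° gives AS at 129.5° from the x-axis; with |AS| = 25.4, S = (-13.32, 9.914). Then |MS| = |S − M| = 16.60.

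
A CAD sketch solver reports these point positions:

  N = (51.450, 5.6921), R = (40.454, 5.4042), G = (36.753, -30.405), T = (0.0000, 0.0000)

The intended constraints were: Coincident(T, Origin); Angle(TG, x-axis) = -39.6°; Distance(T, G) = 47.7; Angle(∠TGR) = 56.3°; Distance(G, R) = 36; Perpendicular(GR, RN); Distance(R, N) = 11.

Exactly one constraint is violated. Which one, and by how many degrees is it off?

Perpendicular(GR, RN) — off by 7.40°.

T = (0.00, 0.00) ✓; TG at -39.60° ✓; |TG| = 47.70 ✓; ∠TGR = 56.30° ✓; |GR| = 36.00 ✓; ∠(GR, RN) = 82.60° ✗; |RN| = 11.00 ✓.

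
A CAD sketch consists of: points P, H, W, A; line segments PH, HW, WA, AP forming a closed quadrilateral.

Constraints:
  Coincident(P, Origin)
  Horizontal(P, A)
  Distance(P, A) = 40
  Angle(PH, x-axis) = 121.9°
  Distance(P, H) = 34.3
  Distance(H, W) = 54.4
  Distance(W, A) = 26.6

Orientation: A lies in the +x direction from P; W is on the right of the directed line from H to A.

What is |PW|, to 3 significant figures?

20.9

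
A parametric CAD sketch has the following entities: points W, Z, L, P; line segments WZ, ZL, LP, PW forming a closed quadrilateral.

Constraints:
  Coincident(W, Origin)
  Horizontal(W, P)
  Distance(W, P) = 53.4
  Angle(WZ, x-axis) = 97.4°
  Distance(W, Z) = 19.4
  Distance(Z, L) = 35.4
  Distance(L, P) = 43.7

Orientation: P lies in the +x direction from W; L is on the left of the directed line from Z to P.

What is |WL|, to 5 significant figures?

46.041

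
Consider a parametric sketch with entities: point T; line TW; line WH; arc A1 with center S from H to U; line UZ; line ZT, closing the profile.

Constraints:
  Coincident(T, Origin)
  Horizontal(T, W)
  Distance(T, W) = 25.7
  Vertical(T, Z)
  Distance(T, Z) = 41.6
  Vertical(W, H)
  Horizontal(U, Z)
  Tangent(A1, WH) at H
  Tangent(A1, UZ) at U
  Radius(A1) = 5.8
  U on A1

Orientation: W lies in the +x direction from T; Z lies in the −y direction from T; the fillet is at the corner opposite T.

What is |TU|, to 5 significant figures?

46.115

T is at the origin; T and W share the same y with |TW| = 25.7 and W on the +x side, so W = (25.700, 0.0000). T and Z share the same x with |TZ| = 41.6 and Z on the −y side, so Z = (0.0000, -41.600). The virtual corner opposite T is at (25.700, -41.600). A1 meets WH tangentially, so SH is at right angles to WH and the tangent condition forces SU to be normal to UZ, with radius 5.8, so the center S sits 5.8 in from both sides at S = (19.900, -35.800). That places the tangent points at H = (25.700, -35.800) on WH and U = (19.900, -41.600) on UZ. Then |TU| = |U − T| = 46.115.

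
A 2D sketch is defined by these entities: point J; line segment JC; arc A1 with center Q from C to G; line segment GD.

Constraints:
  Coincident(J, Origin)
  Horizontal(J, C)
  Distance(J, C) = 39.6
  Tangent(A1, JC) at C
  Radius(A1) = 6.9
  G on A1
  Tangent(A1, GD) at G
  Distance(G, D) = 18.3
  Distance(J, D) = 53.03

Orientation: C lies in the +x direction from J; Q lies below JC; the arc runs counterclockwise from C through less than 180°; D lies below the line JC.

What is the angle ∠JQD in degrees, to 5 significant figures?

121.18°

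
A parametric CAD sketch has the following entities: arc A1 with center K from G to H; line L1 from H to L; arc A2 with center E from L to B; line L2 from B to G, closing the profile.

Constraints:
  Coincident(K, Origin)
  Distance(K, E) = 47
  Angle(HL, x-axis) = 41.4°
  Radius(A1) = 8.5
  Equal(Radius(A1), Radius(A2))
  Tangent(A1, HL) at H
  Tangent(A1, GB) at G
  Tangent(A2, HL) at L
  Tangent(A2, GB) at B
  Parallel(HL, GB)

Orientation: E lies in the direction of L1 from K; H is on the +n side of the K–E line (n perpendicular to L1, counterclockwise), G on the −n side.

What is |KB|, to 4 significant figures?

47.76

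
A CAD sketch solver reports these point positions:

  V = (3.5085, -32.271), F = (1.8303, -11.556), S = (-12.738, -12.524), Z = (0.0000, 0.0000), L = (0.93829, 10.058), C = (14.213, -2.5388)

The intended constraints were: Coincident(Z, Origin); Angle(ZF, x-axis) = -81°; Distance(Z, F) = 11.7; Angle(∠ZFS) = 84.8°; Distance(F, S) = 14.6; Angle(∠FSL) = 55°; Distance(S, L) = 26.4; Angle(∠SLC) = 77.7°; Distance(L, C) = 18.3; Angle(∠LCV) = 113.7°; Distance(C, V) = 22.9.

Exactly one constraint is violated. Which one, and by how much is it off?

Distance(C, V) = 22.9 — off by 8.70.

Z = (0.00, 0.00) ✓; ZF at -81.00° ✓; |ZF| = 11.70 ✓; ∠ZFS = 84.80° ✓; |FS| = 14.60 ✓; ∠FSL = 55.00° ✓; |SL| = 26.40 ✓; ∠SLC = 77.70° ✓; |LC| = 18.30 ✓; ∠LCV = 113.7° ✓; |CV| = 31.60 ✗.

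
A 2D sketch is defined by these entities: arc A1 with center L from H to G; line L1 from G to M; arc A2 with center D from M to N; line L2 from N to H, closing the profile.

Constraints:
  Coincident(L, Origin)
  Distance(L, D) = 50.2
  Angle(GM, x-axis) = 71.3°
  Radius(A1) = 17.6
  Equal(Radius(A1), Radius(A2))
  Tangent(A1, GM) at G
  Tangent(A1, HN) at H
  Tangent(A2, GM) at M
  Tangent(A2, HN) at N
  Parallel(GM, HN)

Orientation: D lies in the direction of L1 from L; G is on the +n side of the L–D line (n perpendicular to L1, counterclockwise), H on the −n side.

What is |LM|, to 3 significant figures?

53.2

Tangency of A1 to both parallel lines with radius 17.6 puts G and H at L ± 17.6·n: G = (-16.7, 5.64), H = (16.7, -5.64). Equal radii place M and N the same way about D: M = D + 17.6·n = (-0.576, 53.2), N = D − 17.6·n = (32.8, 41.9). Then |LM| = |M − L| = 53.2.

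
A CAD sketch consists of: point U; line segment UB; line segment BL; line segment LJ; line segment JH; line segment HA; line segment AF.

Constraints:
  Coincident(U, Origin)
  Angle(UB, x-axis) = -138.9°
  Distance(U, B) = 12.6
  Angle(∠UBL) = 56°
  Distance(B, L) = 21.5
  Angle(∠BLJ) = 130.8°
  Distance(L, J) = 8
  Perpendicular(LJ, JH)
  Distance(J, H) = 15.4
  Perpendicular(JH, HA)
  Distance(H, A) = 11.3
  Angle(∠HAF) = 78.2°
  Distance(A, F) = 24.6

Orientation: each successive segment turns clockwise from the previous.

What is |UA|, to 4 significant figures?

2.952

LJ ⟂ JH, so JH runs at -42.10°; with |JH| = 15.4, H = (4.638, 8.663). JH is perpendicular to HA, so HA runs at -132.1°; with |HA| = 11.3, A = (-2.938, 0.2791). Then |UA| = |A − U| = 2.952.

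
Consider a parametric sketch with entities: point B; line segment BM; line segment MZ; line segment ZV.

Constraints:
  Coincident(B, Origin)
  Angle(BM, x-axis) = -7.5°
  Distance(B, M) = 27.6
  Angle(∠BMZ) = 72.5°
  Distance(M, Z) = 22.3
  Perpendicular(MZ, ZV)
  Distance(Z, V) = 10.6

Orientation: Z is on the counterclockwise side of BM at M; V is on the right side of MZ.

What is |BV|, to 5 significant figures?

39.488

B is at the origin; BM runs at -7.5° with length 27.6, so M = 27.6·(cos -7.5°, sin -7.5°) = (27.364, -3.6025). ∠BMZ = 72.5°, so MZ runs at -7.5° + (180° − 72.5°) = 100.00° from the x-axis; with |MZ| = 22.3, Z = M + 22.3·(cos 100.00°, sin 100.00°) = (23.492, 18.359). The perpendicularity gives ZV at right angles to MZ; with |ZV| = 10.6 on the right of MZ, V = Z + 10.6·(0.98481, 0.17365) = (33.930, 20.199). Then |BV| = |V − B| = 39.488.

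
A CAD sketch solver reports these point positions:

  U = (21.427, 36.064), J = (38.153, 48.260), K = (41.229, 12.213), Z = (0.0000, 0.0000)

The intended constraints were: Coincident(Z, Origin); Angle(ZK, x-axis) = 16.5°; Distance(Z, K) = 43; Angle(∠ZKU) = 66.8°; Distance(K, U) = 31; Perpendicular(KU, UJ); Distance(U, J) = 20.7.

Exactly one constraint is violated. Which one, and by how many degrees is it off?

Perpendicular(KU, UJ) — off by 3.60°.

Z = (0.00, 0.00) ✓; ZK at 16.50° ✓; |ZK| = 43.00 ✓; ∠ZKU = 66.80° ✓; |KU| = 31.00 ✓; ∠(KU, UJ) = 93.60° ✗; |UJ| = 20.70 ✓.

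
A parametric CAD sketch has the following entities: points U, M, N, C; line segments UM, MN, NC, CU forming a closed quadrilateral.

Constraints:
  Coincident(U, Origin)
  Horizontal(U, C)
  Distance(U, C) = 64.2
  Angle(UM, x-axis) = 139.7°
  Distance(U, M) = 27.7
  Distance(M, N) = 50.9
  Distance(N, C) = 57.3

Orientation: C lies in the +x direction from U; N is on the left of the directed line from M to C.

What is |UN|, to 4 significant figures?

47.66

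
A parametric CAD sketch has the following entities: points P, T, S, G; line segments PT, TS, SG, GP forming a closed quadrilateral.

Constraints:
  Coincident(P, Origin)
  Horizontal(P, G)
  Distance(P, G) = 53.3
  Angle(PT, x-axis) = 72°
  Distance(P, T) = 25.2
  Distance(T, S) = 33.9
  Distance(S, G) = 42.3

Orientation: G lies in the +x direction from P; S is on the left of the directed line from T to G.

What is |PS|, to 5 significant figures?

54.726

P is at the origin; PG is horizontal with |PG| = 53.3 and G in +x, so G = (53.3, 0). PT runs at 72.0° with |PT| = 25.2, so T = (7.7872, 23.967). S is determined by |TS| = 33.9 and |SG| = 42.3 together: it lies at the intersection of circle(T, 33.9) and circle(G, 42.3). With |TG| = 51.437, the foot of the radical line on TG is 19.497 from T and the perpendicular offset is √(33.9² − 19.497²) = 27.732. Taking the left-of-TG solution: S = (37.960, 39.420).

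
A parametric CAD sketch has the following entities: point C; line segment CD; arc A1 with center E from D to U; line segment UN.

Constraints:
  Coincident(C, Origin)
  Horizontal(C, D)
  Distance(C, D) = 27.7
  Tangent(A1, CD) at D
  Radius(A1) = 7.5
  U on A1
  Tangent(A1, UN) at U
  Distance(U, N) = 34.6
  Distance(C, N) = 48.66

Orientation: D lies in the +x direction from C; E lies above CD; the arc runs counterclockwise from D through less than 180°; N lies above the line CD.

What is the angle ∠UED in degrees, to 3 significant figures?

109°

C is at the origin; CD is horizontal with |CD| = 27.7 and D on the +x side, so D = (27.7, 0.00). The tangent condition forces ED to be normal to CD, so E = D + (0, 7.5) = (27.7, 7.50). Since EU ⟂ UN (tangency), |EN| = √(7.5² + 34.6²) = 35.4 regardless of where U sits on A1. So N lies on both circle(C, 48.66) and circle(E, 35.4); the above-CD intersection is N = (23.4, 42.6). U is the foot of the tangent from N: U = (34.8, 9.96).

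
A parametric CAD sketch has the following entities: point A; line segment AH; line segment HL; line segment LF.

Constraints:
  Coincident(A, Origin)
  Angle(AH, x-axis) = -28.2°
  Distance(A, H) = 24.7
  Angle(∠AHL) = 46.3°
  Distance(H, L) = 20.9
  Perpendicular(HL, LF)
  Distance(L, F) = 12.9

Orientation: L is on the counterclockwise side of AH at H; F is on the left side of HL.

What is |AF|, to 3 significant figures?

6.27

∠AHL = 46.3°, so HL runs at -28.2° + (180° − 46.3°) = 105° from the x-axis; with |HL| = 20.9, L = H + 20.9·(cos 105°, sin 105°) = (16.2, 8.47). The perpendicularity gives LF at right angles to HL; with |LF| = 12.9 on the left of HL, F = L + 12.9·(-0.964, -0.267) = (3.75, 5.02). Then |AF| = |F − A| = 6.27.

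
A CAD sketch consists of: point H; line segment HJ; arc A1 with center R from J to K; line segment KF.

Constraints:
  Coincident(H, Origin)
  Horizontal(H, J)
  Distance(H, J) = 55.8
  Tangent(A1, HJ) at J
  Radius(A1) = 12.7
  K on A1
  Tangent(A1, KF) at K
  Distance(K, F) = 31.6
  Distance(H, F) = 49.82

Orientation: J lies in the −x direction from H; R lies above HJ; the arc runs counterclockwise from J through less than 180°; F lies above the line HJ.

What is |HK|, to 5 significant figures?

44.692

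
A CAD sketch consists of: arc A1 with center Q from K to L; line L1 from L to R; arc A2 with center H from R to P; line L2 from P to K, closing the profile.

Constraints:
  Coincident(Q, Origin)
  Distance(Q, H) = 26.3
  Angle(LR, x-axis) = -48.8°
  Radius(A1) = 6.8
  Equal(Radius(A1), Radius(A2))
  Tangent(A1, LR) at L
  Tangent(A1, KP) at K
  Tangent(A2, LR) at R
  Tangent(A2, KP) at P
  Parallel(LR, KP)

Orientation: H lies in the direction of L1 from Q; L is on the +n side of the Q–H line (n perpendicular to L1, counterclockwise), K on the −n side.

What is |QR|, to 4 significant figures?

27.16

The slot axis is L1's direction at -48.8°, so u = (cos -48.8°, sin -48.8°) = (0.6587, -0.7524) and n = (−sin -48.8°, cos -48.8°) = (0.7524, 0.6587). Q is at the origin and H lies 26.3 along u from Q, so H = 26.3·u = (17.32, -19.79). Tangency of A1 to both parallel lines with radius 6.8 puts L and K at Q ± 6.8·n: L = (5.116, 4.479), K = (-5.116, -4.479). Equal radii place R and P the same way about H: R = H + 6.8·n = (22.44, -15.31), P = H − 6.8·n = (12.21, -24.27). Then |QR| = |R − Q| = 27.16.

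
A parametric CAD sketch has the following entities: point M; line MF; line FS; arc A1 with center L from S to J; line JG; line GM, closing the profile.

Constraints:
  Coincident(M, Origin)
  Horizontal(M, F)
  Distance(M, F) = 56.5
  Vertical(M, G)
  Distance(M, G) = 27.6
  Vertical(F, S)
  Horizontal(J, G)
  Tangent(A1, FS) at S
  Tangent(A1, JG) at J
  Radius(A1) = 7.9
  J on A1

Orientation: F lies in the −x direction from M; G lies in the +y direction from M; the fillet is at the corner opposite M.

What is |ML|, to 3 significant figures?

52.4

MG is vertical with |MG| = 27.6 and G on the +y side, so G = (0.00, 27.6). The virtual corner opposite M is at (-56.5, 27.6). A1 meets FS tangentially, so LS is at right angles to FS and A1 meets JG tangentially, so LJ is at right angles to JG, with radius 7.9, so the center L sits 7.9 in from both sides at L = (-48.6, 19.7). Then |ML| = |L − M| = 52.4.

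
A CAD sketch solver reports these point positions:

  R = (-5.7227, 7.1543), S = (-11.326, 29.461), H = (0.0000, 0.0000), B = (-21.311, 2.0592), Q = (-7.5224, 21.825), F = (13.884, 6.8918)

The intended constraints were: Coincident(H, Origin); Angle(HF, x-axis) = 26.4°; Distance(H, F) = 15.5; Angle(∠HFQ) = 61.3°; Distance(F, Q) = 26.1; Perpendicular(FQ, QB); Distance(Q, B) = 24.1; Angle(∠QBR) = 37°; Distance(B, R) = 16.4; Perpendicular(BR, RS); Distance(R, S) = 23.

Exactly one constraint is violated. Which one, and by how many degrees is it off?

Perpendicular(BR, RS) — off by 4.00°.

H = (0.00, 0.00) ✓; HF at 26.40° ✓; |HF| = 15.50 ✓; ∠HFQ = 61.30° ✓; |FQ| = 26.10 ✓; ∠(FQ, QB) = 90.00° ✓; |QB| = 24.10 ✓; ∠QBR = 37.00° ✓; |BR| = 16.40 ✓; ∠(BR, RS) = 86.00° ✗; |RS| = 23.00 ✓.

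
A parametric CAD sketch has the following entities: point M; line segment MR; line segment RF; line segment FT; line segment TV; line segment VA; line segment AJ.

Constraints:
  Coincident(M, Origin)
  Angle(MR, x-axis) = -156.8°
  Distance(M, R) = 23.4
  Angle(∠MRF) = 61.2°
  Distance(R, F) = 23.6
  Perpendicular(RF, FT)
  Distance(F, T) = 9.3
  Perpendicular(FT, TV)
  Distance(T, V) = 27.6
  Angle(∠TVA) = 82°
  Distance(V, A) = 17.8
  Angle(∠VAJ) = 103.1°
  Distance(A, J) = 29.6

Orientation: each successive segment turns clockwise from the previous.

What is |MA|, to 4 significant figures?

31.54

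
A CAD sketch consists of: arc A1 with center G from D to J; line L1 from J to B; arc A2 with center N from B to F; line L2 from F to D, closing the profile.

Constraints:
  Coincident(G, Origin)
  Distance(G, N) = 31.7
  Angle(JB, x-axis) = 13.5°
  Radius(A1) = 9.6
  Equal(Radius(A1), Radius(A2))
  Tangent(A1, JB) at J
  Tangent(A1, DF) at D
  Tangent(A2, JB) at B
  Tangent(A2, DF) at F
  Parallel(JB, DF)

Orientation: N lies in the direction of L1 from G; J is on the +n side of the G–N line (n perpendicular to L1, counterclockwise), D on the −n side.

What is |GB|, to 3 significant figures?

33.1

The slot axis is L1's direction at 13.5°, so u = (cos 13.5°, sin 13.5°) = (0.972, 0.233) and n = (−sin 13.5°, cos 13.5°) = (-0.233, 0.972). G is at the origin and N lies 31.7 along u from G, so N = 31.7·u = (30.8, 7.40). Tangency of A1 to both parallel lines with radius 9.6 puts J and D at G ± 9.6·n: J = (-2.24, 9.33), D = (2.24, -9.33). Equal radii place B and F the same way about N: B = N + 9.6·n = (28.6, 16.7), F = N − 9.6·n = (33.1, -1.93). Then |GB| = |B − G| = 33.1.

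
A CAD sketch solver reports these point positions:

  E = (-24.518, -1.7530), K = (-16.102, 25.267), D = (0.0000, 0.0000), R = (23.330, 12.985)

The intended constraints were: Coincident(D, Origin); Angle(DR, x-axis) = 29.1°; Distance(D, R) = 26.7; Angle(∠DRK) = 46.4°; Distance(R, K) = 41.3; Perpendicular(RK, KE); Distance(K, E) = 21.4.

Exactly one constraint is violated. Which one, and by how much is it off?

Distance(K, E) = 21.4 — off by 6.90.

D = (0.00, 0.00) ✓; DR at 29.10° ✓; |DR| = 26.70 ✓; ∠DRK = 46.40° ✓; |RK| = 41.30 ✓; ∠(RK, KE) = 90.00° ✓; |KE| = 28.30 ✗.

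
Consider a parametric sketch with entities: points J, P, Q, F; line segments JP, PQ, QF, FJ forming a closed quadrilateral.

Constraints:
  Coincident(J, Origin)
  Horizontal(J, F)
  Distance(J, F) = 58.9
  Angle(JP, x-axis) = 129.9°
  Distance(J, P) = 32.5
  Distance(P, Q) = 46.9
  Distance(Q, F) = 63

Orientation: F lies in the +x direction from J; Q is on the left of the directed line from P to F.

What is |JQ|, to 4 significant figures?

52.74

Checks: |PQ| = 46.90 ✓; |QF| = 63.00 ✓.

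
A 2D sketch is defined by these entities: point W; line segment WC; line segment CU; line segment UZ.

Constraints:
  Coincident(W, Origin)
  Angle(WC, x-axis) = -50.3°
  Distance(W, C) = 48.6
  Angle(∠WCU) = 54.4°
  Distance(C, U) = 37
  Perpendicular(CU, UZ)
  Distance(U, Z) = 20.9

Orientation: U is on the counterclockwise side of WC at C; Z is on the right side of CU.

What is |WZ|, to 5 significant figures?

61.041

∠WCU = 54.4°, so CU runs at -50.3° + (180° − 54.4°) = 75.300° from the x-axis; with |CU| = 37.0, U = C + 37.0·(cos 75.300°, sin 75.300°) = (40.433, -1.6039). CU ⟂ UZ; with |UZ| = 20.9 on the right of CU, Z = U + 20.9·(0.96727, -0.25376) = (60.649, -6.9075). Then |WZ| = |Z − W| = 61.041.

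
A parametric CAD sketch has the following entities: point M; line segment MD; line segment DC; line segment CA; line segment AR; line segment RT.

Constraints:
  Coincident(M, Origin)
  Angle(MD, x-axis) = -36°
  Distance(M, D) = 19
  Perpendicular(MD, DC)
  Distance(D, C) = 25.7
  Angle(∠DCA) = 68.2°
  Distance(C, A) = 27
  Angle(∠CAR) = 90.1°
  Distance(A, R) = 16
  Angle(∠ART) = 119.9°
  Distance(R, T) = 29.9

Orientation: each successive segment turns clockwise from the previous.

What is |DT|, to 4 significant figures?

11.00

∠CAR = 90.1° gives AR at 32.30° from the x-axis; with |AR| = 16.0, R = (-0.5982, -0.5628). ∠ART = 119.9° gives RT at -27.80° from the x-axis; with |RT| = 29.9, T = (25.85, -14.51). Then |DT| = |T − D| = 11.00.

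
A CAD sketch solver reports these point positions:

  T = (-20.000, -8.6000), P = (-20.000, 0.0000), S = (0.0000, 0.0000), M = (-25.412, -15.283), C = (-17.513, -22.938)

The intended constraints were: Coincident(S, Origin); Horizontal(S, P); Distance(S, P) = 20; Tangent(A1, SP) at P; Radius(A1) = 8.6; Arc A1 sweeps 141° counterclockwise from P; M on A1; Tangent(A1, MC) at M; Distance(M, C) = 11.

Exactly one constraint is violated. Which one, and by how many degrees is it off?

Tangent(A1, MC) at M — off by 5.10°.

S = (0.00, 0.00) ✓; S.y = 0.00, P.y = 0.00 ✓; |SP| = 20.00 ✓; ∠(TP, PS) = 90.00° ✓; |TP| = 8.600 ✓; bearing(T→M) − bearing(T→P) = 141.0° ✓; |TM| = 8.600 ✓; ∠(TM, MC) = 95.10° ✗; |MC| = 11.00 ✓.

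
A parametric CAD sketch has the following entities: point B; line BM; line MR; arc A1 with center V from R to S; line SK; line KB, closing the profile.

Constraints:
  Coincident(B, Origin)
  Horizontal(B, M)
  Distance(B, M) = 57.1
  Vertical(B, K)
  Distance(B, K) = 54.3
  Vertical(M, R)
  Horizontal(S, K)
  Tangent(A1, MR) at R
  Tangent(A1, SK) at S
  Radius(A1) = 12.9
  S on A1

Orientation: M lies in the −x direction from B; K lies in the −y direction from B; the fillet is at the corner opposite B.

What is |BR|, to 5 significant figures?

70.529

The virtual corner opposite B is at (-57.100, -54.300). The tangent condition forces VR to be normal to MR and A1 meets SK tangentially, so VS is at right angles to SK, with radius 12.9, so the center V sits 12.9 in from both sides at V = (-44.200, -41.400). That places the tangent points at R = (-57.100, -41.400) on MR and S = (-44.200, -54.300) on SK. Then |BR| = |R − B| = 70.529.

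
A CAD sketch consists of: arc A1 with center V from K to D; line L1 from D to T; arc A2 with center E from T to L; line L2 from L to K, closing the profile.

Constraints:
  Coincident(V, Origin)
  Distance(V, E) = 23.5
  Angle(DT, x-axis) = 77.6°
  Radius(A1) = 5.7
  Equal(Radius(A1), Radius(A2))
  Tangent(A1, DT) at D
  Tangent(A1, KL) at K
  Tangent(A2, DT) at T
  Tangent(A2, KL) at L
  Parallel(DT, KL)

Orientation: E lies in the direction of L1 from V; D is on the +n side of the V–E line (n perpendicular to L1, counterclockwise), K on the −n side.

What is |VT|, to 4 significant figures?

24.18

The slot axis is L1's direction at 77.6°, so u = (cos 77.6°, sin 77.6°) = (0.2147, 0.9767) and n = (−sin 77.6°, cos 77.6°) = (-0.9767, 0.2147). V is at the origin and E lies 23.5 along u from V, so E = 23.5·u = (5.046, 22.95). Tangency of A1 to both parallel lines with radius 5.7 puts D and K at V ± 5.7·n: D = (-5.567, 1.224), K = (5.567, -1.224). Equal radii place T and L the same way about E: T = E + 5.7·n = (-0.5208, 24.18), L = E − 5.7·n = (10.61, 21.73). Then |VT| = |T − V| = 24.18.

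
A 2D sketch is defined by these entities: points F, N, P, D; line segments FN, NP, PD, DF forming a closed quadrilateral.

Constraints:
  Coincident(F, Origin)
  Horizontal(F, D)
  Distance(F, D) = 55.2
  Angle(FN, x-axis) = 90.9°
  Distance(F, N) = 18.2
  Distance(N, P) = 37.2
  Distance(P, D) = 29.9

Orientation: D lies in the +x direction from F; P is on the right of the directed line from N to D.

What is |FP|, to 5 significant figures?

27.460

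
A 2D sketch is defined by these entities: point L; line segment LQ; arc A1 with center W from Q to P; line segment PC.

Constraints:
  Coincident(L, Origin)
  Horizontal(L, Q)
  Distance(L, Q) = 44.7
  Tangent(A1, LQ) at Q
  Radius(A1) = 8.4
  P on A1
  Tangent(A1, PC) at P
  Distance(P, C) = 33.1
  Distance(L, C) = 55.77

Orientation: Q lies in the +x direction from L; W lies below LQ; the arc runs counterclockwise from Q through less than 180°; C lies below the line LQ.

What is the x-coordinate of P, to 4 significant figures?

36.30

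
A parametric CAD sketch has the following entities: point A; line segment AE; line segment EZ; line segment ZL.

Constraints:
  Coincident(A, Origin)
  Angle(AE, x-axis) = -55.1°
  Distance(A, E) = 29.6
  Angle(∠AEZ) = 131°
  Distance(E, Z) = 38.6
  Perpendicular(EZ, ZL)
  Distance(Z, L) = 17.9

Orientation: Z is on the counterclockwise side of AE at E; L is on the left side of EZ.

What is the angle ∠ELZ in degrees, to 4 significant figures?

65.12°

∠AEZ = 131.0°, so EZ runs at -55.1° + (180° − 131.0°) = -6.100° from the x-axis; with |EZ| = 38.6, Z = E + 38.6·(cos -6.100°, sin -6.100°) = (55.32, -28.38). The perpendicularity gives ZL at right angles to EZ; with |ZL| = 17.9 on the left of EZ, L = Z + 17.9·(0.1063, 0.9943) = (57.22, -10.58). Then cos ∠ELZ = LE·LZ / (|LE||LZ|), giving 65.12°.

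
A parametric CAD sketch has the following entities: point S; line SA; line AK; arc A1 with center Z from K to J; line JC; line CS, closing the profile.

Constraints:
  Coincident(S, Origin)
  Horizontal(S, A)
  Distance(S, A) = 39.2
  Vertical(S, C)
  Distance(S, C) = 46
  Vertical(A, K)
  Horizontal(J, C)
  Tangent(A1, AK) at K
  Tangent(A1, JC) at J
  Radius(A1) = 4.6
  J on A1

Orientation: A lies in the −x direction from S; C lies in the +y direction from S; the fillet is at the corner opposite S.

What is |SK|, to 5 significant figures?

57.014

S is at the origin; SA is horizontal with |SA| = 39.2 and A on the −x side, so A = (-39.200, 0.0000). S and C share the same x with |SC| = 46.0 and C on the +y side, so C = (0.0000, 46.000). The virtual corner opposite S is at (-39.200, 46.000). The tangent condition forces ZK to be normal to AK and A1 meets JC tangentially, so ZJ is at right angles to JC, with radius 4.6, so the center Z sits 4.6 in from both sides at Z = (-34.600, 41.400). That places the tangent points at K = (-39.200, 41.400) on AK and J = (-34.600, 46.000) on JC. Then |SK| = |K − S| = 57.014.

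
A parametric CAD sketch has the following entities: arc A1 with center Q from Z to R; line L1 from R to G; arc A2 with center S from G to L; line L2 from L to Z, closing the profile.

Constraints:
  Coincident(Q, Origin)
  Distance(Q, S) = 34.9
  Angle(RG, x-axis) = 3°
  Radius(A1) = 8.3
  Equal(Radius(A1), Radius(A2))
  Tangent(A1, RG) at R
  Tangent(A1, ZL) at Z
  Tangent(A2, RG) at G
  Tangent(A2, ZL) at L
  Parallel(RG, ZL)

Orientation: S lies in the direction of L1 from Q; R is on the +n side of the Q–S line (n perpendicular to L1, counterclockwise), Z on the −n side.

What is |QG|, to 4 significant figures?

35.87

Tangency of A1 to both parallel lines with radius 8.3 puts R and Z at Q ± 8.3·n: R = (-0.4344, 8.289), Z = (0.4344, -8.289). Equal radii place G and L the same way about S: G = S + 8.3·n = (34.42, 10.12), L = S − 8.3·n = (35.29, -6.462). Then |QG| = |G − Q| = 35.87.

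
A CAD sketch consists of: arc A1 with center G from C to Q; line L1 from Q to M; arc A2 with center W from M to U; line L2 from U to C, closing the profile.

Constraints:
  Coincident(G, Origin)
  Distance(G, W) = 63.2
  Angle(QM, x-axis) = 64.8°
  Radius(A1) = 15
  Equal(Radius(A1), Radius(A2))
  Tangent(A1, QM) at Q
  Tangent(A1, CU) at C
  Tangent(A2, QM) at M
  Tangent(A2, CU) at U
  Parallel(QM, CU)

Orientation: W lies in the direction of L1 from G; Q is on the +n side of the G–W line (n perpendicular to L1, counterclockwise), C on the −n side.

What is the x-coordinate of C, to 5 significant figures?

13.572

The slot axis is L1's direction at 64.8°, so u = (cos 64.8°, sin 64.8°) = (0.42578, 0.90483) and n = (−sin 64.8°, cos 64.8°) = (-0.90483, 0.42578). G is at the origin and W lies 63.2 along u from G, so W = 63.2·u = (26.909, 57.185). Tangency of A1 to both parallel lines with radius 15.0 puts Q and C at G ± 15.0·n: Q = (-13.572, 6.3867), C = (13.572, -6.3867). So C.x = 13.572.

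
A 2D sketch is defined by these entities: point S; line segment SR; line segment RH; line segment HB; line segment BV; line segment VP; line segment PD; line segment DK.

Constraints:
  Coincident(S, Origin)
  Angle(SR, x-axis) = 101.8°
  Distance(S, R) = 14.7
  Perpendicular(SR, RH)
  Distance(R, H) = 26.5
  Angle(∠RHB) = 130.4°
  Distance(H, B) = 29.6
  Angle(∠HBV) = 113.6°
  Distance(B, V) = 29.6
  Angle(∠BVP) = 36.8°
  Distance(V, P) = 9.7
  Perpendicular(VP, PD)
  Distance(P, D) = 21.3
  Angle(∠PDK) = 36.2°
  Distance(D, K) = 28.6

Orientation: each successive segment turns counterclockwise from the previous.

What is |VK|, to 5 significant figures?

7.4081

S is at the origin; SR runs at 101.8° with length 14.7, so R = (-3.0061, 14.389). SR ⟂ RH, so RH runs at -168.20°; with |RH| = 26.5, H = (-28.946, 8.9702). ∠RHB = 130.4° gives HB at -118.60° from the x-axis; with |HB| = 29.6, B = (-43.115, -17.018). ∠HBV = 113.6° gives BV at -52.200° from the x-axis; with |BV| = 29.6, V = (-24.973, -40.407). ∠BVP = 36.8° gives VP at 91.000° from the x-axis; with |VP| = 9.7, P = (-25.143, -30.708). VP is perpendicular to PD, so PD runs at -179.00°; with |PD| = 21.3, D = (-46.439, -31.080). ∠PDK = 36.2° gives DK at -35.200° from the x-axis; with |DK| = 28.6, K = (-23.069, -47.566). Then |VK| = |K − V| = 7.4081.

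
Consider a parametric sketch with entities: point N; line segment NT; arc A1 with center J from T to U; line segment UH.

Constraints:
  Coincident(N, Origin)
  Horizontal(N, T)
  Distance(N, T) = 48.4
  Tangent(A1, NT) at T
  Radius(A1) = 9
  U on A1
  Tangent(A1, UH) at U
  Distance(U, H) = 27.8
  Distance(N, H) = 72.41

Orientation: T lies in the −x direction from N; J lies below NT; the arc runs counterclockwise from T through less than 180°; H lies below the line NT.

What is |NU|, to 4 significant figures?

57.50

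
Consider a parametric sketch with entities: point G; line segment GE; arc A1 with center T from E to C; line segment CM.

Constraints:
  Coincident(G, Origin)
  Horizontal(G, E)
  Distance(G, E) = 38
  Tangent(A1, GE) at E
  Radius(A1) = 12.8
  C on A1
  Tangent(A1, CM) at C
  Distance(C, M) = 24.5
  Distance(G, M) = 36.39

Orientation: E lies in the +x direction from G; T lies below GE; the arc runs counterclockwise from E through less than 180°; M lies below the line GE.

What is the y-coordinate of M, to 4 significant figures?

-31.72

G is at the origin; G and E share the same y with |GE| = 38.0 and E on the +x side, so E = (38.00, 0.000). Since A1 is tangent to GE there, TE ⟂ GE, so T = E + (0, -12.8) = (38.00, -12.80). Since TC ⟂ CM (tangency), |TM| = √(12.8² + 24.5²) = 27.64 regardless of where C sits on A1. So M lies on both circle(G, 36.39) and circle(T, 27.64); the below-GE intersection is M = (17.84, -31.72). C is the foot of the tangent from M: C = (25.91, -8.583).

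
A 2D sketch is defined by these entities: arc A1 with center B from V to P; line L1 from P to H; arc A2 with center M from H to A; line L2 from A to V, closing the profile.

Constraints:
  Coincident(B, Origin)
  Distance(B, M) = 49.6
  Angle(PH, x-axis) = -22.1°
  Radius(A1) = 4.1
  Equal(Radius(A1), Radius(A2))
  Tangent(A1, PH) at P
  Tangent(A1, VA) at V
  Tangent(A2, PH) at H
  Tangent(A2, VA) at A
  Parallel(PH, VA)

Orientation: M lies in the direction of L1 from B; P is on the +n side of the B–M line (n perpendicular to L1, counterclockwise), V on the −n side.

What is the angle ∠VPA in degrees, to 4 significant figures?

80.61°

Tangency of A1 to both parallel lines with radius 4.1 puts P and V at B ± 4.1·n: P = (1.543, 3.799), V = (-1.543, -3.799). Equal radii place H and A the same way about M: H = M + 4.1·n = (47.50, -14.86), A = M − 4.1·n = (44.41, -22.46). Then cos ∠VPA = PV·PA / (|PV||PA|), giving 80.61°.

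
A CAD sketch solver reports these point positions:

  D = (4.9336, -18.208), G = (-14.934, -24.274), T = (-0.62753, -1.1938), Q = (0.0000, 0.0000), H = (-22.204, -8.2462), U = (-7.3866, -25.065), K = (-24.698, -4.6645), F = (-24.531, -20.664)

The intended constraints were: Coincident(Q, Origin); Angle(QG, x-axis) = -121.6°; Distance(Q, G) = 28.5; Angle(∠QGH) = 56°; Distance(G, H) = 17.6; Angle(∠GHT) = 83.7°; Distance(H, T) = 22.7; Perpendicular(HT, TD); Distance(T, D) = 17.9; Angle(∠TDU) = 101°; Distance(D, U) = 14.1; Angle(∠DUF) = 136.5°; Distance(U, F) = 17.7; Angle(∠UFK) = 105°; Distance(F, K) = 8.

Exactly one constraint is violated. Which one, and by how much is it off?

Distance(F, K) = 8 — off by 8.00.

Q = (0.00, 0.00) ✓; QG at -121.6° ✓; |QG| = 28.50 ✓; ∠QGH = 56.00° ✓; |GH| = 17.60 ✓; ∠GHT = 83.70° ✓; |HT| = 22.70 ✓; ∠(HT, TD) = 90.00° ✓; |TD| = 17.90 ✓; ∠TDU = 101.0° ✓; |DU| = 14.10 ✓; ∠DUF = 136.5° ✓; |UF| = 17.70 ✓; ∠UFK = 105.0° ✓; |FK| = 16.00 ✗.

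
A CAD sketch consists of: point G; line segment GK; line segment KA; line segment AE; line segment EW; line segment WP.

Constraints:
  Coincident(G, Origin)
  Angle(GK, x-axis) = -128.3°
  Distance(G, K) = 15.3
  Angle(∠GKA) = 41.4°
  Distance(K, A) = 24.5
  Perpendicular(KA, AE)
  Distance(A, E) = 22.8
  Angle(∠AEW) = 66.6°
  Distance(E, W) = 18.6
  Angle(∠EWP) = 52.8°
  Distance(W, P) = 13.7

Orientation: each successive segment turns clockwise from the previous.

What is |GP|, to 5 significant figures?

8.0173

∠AEW = 66.6° gives EW at -110.30° from the x-axis; with |EW| = 18.6, W = (5.5061, -3.7547). ∠EWP = 52.8° gives WP at 122.50° from the x-axis; with |WP| = 13.7, P = (-1.8549, 7.7998). Then |GP| = |P − G| = 8.0173.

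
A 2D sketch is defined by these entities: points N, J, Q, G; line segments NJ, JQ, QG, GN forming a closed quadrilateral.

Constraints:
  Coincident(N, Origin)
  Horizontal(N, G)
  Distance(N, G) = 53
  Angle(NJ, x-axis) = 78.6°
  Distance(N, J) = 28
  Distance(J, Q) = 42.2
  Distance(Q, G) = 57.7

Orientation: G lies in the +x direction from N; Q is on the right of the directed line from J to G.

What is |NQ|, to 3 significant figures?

14.2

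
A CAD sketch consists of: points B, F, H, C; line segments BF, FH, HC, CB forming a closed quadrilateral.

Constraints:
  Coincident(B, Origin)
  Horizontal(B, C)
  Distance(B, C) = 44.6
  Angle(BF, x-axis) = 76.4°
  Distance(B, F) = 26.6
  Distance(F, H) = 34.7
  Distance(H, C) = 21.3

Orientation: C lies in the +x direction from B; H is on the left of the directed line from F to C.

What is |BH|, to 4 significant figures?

45.68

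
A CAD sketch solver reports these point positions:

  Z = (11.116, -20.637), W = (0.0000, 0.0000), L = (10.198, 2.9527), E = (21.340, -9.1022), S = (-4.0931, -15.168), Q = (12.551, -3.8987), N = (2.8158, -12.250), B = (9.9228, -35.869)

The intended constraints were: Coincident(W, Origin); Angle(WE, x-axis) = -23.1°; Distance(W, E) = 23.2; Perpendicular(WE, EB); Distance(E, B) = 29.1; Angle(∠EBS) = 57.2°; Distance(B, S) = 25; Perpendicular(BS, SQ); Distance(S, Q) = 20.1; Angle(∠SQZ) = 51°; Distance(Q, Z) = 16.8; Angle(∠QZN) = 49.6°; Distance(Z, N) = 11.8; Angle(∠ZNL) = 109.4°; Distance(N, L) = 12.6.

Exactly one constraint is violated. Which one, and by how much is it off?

Distance(N, L) = 12.6 — off by 4.30.

W = (0.00, 0.00) ✓; WE at -23.10° ✓; |WE| = 23.20 ✓; ∠(WE, EB) = 90.00° ✓; |EB| = 29.10 ✓; ∠EBS = 57.20° ✓; |BS| = 25.00 ✓; ∠(BS, SQ) = 90.00° ✓; |SQ| = 20.10 ✓; ∠SQZ = 51.00° ✓; |QZ| = 16.80 ✓; ∠QZN = 49.60° ✓; |ZN| = 11.80 ✓; ∠ZNL = 109.4° ✓; |NL| = 16.90 ✗.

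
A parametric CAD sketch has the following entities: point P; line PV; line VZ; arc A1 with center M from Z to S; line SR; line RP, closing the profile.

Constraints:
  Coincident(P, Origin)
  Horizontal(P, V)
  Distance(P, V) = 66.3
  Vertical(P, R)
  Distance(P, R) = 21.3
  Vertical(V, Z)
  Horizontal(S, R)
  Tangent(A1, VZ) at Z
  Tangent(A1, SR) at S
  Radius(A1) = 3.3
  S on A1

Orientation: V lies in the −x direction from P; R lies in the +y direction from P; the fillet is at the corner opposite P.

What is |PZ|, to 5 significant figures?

68.700

P is at the origin; PV is horizontal with |PV| = 66.3 and V on the −x side, so V = (-66.300, 0.0000). PR is vertical with |PR| = 21.3 and R on the +y side, so R = (0.0000, 21.300). The virtual corner opposite P is at (-66.300, 21.300). The tangent condition forces MZ to be normal to VZ and the tangent condition forces MS to be normal to SR, with radius 3.3, so the center M sits 3.3 in from both sides at M = (-63.000, 18.000). That places the tangent points at Z = (-66.300, 18.000) on VZ and S = (-63.000, 21.300) on SR. Then |PZ| = |Z − P| = 68.700.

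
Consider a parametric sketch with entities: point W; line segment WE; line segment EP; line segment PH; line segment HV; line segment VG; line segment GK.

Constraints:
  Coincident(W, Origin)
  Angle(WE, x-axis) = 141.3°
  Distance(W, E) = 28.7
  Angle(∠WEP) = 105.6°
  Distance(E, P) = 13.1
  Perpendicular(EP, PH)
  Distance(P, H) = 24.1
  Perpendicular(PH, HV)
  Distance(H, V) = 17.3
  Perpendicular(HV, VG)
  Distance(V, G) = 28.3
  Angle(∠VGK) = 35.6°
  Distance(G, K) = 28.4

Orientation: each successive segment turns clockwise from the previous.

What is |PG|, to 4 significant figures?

17.80

PH is perpendicular to HV, so HV runs at -113.1°; with |HV| = 17.3, V = (-1.878, 4.626). HV is perpendicular to VG, so VG runs at 156.9°; with |VG| = 28.3, G = (-27.91, 15.73). Then |PG| = |G − P| = 17.80.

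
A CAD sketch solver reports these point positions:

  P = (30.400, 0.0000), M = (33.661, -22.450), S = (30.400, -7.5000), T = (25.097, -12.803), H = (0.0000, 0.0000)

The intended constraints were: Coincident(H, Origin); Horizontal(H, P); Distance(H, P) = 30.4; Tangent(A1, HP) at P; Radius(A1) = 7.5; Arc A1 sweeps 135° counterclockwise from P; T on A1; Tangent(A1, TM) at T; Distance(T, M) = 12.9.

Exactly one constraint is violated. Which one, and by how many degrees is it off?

Tangent(A1, TM) at T — off by 3.40°.

H = (0.00, 0.00) ✓; H.y = 0.00, P.y = 0.00 ✓; |HP| = 30.40 ✓; ∠(SP, PH) = 90.00° ✓; |SP| = 7.500 ✓; bearing(S→T) − bearing(S→P) = 135.0° ✓; |ST| = 7.500 ✓; ∠(ST, TM) = 93.40° ✗; |TM| = 12.90 ✓.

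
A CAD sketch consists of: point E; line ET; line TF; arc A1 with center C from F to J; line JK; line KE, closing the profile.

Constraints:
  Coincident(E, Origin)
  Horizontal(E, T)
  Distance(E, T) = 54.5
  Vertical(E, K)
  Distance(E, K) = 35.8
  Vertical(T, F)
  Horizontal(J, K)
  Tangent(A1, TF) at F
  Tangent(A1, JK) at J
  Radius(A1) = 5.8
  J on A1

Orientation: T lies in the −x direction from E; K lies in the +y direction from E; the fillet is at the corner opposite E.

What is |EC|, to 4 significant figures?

57.20

E and K share the same x with |EK| = 35.8 and K on the +y side, so K = (0.000, 35.80). The virtual corner opposite E is at (-54.50, 35.80). The tangent condition forces CF to be normal to TF and tangency of A1 to JK means the radius CJ is perpendicular to JK, with radius 5.8, so the center C sits 5.8 in from both sides at C = (-48.70, 30.00). Then |EC| = |C − E| = 57.20.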